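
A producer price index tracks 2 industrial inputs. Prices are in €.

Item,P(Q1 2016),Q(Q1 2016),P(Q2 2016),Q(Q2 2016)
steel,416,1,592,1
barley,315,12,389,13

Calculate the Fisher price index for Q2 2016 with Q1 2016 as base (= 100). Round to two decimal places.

Laspeyres component (base-period weights):
ΣP(Q2 2016)Q(Q1 2016) = 592×1 + 389×12 = 592 + 4668 = 5260
ΣP(Q1 2016)Q(Q1 2016) = 416×1 + 315×12 = 416 + 3780 = 4196
L = 5260 / 4196 × 100 = 125.3575
Paasche component (current-period weights):
ΣP(Q2 2016)Q(Q2 2016) = 592×1 + 389×13 = 592 + 5057 = 5649
ΣP(Q1 2016)Q(Q2 2016) = 416×1 + 315×13 = 416 + 4095 = 4511
P = 5649 / 4511 × 100 = 125.2272
Fisher = √(L × P) = √(125.3575 × 125.2272) = 125.2923

125.29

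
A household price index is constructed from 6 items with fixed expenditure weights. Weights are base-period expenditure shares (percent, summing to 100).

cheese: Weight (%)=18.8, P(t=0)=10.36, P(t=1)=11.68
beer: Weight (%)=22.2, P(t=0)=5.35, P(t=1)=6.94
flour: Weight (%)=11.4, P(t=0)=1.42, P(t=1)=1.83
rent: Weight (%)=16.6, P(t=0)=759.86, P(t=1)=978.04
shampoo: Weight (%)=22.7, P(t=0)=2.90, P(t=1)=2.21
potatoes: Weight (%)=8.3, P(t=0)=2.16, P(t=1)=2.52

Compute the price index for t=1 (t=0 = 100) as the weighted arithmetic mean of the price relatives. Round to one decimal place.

cheese: 18.8 × (11.68/10.36) = 18.8 × 1.127413 = 21.1954
beer: 22.2 × (6.94/5.35) = 22.2 × 1.297196 = 28.7978
flour: 11.4 × (1.83/1.42) = 11.4 × 1.288732 = 14.6915
rent: 16.6 × (978.04/759.86) = 16.6 × 1.287132 = 21.3664
shampoo: 22.7 × (2.21/2.90) = 22.7 × 0.762069 = 17.2990
potatoes: 8.3 × (2.52/2.16) = 8.3 × 1.166667 = 9.6833
Index = Σ wᵢ·(p₁ᵢ/p₀ᵢ) = 21.1954 + 28.7978 + 14.6915 + 21.3664 + 17.2990 + 9.6833 = 113.0334

113.0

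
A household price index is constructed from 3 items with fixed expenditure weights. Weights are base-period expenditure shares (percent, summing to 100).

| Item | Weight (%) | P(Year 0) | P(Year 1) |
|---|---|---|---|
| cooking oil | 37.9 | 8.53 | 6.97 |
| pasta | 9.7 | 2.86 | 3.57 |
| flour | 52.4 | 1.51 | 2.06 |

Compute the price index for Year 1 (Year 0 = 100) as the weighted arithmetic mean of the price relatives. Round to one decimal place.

cooking oil: 37.9 × (6.97/8.53) = 37.9 × 0.817116 = 30.9687
pasta: 9.7 × (3.57/2.86) = 9.7 × 1.248252 = 12.1080
flour: 52.4 × (2.06/1.51) = 52.4 × 1.364238 = 71.4861
Index = Σ wᵢ·(p₁ᵢ/p₀ᵢ) = 30.9687 + 12.1080 + 71.4861 = 114.5628

114.6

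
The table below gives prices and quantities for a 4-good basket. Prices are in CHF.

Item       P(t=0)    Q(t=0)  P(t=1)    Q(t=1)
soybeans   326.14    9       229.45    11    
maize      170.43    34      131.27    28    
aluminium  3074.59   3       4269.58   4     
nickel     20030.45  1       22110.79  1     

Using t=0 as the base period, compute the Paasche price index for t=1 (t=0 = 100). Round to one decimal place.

111.6

Paasche price index uses current-period quantities as weights.
ΣP(t=1)·Q(t=1) = 229.45×11 + 131.27×28 + 4269.58×4 + 22110.79×1 = 2523.95 + 3675.56 + 17078.32 + 22110.79 = 45388.62
ΣP(t=0)·Q(t=1) = 326.14×11 + 170.43×28 + 3074.59×4 + 20030.45×1 = 3587.54 + 4772.04 + 12298.36 + 20030.45 = 40688.39
Index = 45388.62 / 40688.39 × 100 = 111.5518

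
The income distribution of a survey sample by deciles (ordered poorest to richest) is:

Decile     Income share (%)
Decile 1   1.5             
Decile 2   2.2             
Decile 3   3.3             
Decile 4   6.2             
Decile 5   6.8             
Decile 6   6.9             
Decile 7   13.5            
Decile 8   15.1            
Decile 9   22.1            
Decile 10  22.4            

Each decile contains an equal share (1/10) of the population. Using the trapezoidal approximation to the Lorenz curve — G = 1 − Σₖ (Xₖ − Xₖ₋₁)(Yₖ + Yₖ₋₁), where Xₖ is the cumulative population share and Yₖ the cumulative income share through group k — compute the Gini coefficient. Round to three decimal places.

0.408

Cumulative income shares Yₖ: 0.0150, 0.0370, 0.0700, 0.1320, 0.2000, 0.2690, 0.4040, 0.5550, 0.7760, 1.0000
Σ (Xₖ−Xₖ₋₁)(Yₖ+Yₖ₋₁) = (1/10)(0.0150+0.0000) + (1/10)(0.0370+0.0150) + (1/10)(0.0700+0.0370) + (1/10)(0.1320+0.0700) + (1/10)(0.2000+0.1320) + (1/10)(0.2690+0.2000) + (1/10)(0.4040+0.2690) + (1/10)(0.5550+0.4040) + (1/10)(0.7760+0.5550) + (1/10)(1.0000+0.7760)
  = 0.0015 + 0.0052 + 0.0107 + 0.0202 + 0.0332 + 0.0469 + 0.0673 + 0.0959 + 0.1331 + 0.1776 = 0.5916
G = 1 − 0.5916 = 0.4084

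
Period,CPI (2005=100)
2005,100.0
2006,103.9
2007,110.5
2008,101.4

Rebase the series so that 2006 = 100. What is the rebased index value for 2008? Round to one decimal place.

Rebased(2008) = 101.4 / 103.9 × 100 = 97.5938

97.6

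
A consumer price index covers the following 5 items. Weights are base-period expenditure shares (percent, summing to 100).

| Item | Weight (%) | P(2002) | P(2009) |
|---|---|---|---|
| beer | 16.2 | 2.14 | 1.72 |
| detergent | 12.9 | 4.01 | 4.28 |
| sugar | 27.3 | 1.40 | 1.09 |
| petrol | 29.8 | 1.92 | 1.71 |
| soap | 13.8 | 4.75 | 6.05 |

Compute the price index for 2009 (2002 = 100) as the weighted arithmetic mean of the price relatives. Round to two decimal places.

beer: 16.2 × (1.72/2.14) = 16.2 × 0.803738 = 13.0206
detergent: 12.9 × (4.28/4.01) = 12.9 × 1.067332 = 13.7686
sugar: 27.3 × (1.09/1.40) = 27.3 × 0.778571 = 21.2550
petrol: 29.8 × (1.71/1.92) = 29.8 × 0.890625 = 26.5406
soap: 13.8 × (6.05/4.75) = 13.8 × 1.273684 = 17.5768
Index = Σ wᵢ·(p₁ᵢ/p₀ᵢ) = 13.0206 + 13.7686 + 21.2550 + 26.5406 + 17.5768 = 92.1616

92.16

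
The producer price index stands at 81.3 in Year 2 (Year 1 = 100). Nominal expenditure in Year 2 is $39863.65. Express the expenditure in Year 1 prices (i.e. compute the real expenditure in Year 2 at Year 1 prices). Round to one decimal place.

Real = Nominal ÷ (Index/100) = 39863.65 ÷ (81.3/100)
     = 39863.65 ÷ 0.813 = 49032.7798

49032.8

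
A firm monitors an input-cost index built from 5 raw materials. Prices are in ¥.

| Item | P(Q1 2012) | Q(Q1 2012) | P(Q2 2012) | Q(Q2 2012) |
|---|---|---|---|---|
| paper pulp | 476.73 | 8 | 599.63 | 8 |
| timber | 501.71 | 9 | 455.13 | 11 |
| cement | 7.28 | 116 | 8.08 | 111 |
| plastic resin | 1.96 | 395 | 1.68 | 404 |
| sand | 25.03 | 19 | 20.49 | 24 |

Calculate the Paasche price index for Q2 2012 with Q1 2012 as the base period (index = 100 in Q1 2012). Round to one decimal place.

Paasche price index uses current-period quantities as weights.
ΣP(Q2 2012)·Q(Q2 2012) = 599.63×8 + 455.13×11 + 8.08×111 + 1.68×404 + 20.49×24 = 4797.04 + 5006.43 + 896.88 + 678.72 + 491.76 = 11870.83
ΣP(Q1 2012)·Q(Q2 2012) = 476.73×8 + 501.71×11 + 7.28×111 + 1.96×404 + 25.03×24 = 3813.84 + 5518.81 + 808.08 + 791.84 + 600.72 = 11533.29
Index = 11870.83 / 11533.29 × 100 = 102.9267

102.9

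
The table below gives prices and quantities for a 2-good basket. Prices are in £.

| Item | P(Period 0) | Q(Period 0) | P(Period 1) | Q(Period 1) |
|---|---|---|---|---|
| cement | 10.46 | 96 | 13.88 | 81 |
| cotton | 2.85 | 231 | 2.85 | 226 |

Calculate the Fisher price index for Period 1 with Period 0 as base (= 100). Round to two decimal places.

119.16

Laspeyres component (base-period weights):
ΣP(Period 1)Q(Period 0) = 13.88×96 + 2.85×231 = 1332.48 + 658.35 = 1990.83
ΣP(Period 0)Q(Period 0) = 10.46×96 + 2.85×231 = 1004.16 + 658.35 = 1662.51
L = 1990.83 / 1662.51 × 100 = 119.7485
Paasche component (current-period weights):
ΣP(Period 1)Q(Period 1) = 13.88×81 + 2.85×226 = 1124.28 + 644.1 = 1768.38
ΣP(Period 0)Q(Period 1) = 10.46×81 + 2.85×226 = 847.26 + 644.1 = 1491.36
P = 1768.38 / 1491.36 × 100 = 118.5750
Fisher = √(L × P) = √(119.7485 × 118.5750) = 119.1603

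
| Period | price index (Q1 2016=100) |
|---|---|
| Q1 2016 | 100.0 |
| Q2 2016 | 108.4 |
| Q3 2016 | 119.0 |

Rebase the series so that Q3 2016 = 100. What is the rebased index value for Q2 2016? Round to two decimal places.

91.09

Rebased(Q2 2016) = 108.4 / 119.0 × 100 = 91.0924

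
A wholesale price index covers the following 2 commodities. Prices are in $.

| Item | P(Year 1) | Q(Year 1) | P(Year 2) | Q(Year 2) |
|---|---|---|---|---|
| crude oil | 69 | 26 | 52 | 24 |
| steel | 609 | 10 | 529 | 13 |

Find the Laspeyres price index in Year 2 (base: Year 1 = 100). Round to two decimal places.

Laspeyres price index uses base-period quantities as weights.
ΣP(Year 2)·Q(Year 1) = 52×26 + 529×10 = 1352 + 5290 = 6642
ΣP(Year 1)·Q(Year 1) = 69×26 + 609×10 = 1794 + 6090 = 7884
Index = 6642 / 7884 × 100 = 84.2466

84.25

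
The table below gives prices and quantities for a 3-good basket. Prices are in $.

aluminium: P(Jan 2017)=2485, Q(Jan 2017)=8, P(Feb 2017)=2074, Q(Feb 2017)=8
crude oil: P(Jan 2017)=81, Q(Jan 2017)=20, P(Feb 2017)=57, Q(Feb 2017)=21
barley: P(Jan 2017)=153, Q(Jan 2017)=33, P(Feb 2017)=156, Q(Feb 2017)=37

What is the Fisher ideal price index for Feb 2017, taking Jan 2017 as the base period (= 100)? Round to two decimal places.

Laspeyres component (base-period weights):
ΣP(Feb 2017)Q(Jan 2017) = 2074×8 + 57×20 + 156×33 = 16592 + 1140 + 5148 = 22880
ΣP(Jan 2017)Q(Jan 2017) = 2485×8 + 81×20 + 153×33 = 19880 + 1620 + 5049 = 26549
L = 22880 / 26549 × 100 = 86.1803
Paasche component (current-period weights):
ΣP(Feb 2017)Q(Feb 2017) = 2074×8 + 57×21 + 156×37 = 16592 + 1197 + 5772 = 23561
ΣP(Jan 2017)Q(Feb 2017) = 2485×8 + 81×21 + 153×37 = 19880 + 1701 + 5661 = 27242
P = 23561 / 27242 × 100 = 86.4878
Fisher = √(L × P) = √(86.1803 × 86.4878) = 86.3339

86.33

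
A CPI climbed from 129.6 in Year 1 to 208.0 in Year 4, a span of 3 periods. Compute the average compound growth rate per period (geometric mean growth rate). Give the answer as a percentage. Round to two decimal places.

Growth factor = (208.0/129.6)^(1/3) = (1.604938)^(1/3) = 1.170809
Growth rate = 1.170809 − 1 = 0.170809 = 17.0809%

17.08%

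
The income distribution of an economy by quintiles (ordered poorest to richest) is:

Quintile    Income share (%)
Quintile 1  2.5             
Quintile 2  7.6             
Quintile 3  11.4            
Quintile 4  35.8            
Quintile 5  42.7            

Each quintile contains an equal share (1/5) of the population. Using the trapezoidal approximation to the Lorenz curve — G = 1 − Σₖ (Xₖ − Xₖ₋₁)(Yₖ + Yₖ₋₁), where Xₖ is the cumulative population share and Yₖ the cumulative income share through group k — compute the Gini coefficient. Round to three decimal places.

Cumulative income shares Yₖ: 0.0250, 0.1010, 0.2150, 0.5730, 1.0000
Σ (Xₖ−Xₖ₋₁)(Yₖ+Yₖ₋₁) = (1/5)(0.0250+0.0000) + (1/5)(0.1010+0.0250) + (1/5)(0.2150+0.1010) + (1/5)(0.5730+0.2150) + (1/5)(1.0000+0.5730)
  = 0.0050 + 0.0252 + 0.0632 + 0.1576 + 0.3146 = 0.5656
G = 1 − 0.5656 = 0.4344

0.434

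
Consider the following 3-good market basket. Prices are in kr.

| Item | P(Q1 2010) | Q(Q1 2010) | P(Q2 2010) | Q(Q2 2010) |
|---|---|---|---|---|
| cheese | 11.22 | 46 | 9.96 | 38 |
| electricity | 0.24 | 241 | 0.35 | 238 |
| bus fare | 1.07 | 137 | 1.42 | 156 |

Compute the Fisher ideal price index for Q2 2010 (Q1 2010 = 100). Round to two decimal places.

103.66

Laspeyres component (base-period weights):
ΣP(Q2 2010)Q(Q1 2010) = 9.96×46 + 0.35×241 + 1.42×137 = 458.16 + 84.35 + 194.54 = 737.05
ΣP(Q1 2010)Q(Q1 2010) = 11.22×46 + 0.24×241 + 1.07×137 = 516.12 + 57.84 + 146.59 = 720.55
L = 737.05 / 720.55 × 100 = 102.2899
Paasche component (current-period weights):
ΣP(Q2 2010)Q(Q2 2010) = 9.96×38 + 0.35×238 + 1.42×156 = 378.48 + 83.3 + 221.52 = 683.3
ΣP(Q1 2010)Q(Q2 2010) = 11.22×38 + 0.24×238 + 1.07×156 = 426.36 + 57.12 + 166.92 = 650.4
P = 683.3 / 650.4 × 100 = 105.0584
Fisher = √(L × P) = √(102.2899 × 105.0584) = 103.6649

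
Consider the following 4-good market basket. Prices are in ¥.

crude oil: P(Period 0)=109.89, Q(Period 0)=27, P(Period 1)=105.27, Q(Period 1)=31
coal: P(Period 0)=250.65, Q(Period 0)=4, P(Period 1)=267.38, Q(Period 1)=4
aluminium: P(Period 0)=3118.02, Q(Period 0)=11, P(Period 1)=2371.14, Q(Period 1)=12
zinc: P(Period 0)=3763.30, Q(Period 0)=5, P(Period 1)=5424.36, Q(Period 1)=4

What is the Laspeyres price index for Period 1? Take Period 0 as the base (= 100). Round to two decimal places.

100.06

Laspeyres price index uses base-period quantities as weights.
ΣP(Period 1)·Q(Period 0) = 105.27×27 + 267.38×4 + 2371.14×11 + 5424.36×5 = 2842.29 + 1069.52 + 26082.54 + 27121.8 = 57116.15
ΣP(Period 0)·Q(Period 0) = 109.89×27 + 250.65×4 + 3118.02×11 + 3763.30×5 = 2967.03 + 1002.6 + 34298.22 + 18816.5 = 57084.35
Index = 57116.15 / 57084.35 × 100 = 100.0557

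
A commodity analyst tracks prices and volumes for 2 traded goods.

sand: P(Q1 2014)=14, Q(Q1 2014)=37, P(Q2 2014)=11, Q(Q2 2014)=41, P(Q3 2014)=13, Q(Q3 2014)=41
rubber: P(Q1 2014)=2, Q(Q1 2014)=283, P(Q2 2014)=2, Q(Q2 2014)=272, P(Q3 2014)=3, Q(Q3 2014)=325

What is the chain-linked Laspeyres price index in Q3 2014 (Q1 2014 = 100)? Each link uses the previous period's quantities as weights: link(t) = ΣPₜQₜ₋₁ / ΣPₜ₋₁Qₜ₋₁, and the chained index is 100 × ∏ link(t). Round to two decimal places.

121.69

Link Q1 2014→Q2 2014:
ΣP(Q2 2014)Q(Q1 2014) = 11×37 + 2×283 = 407 + 566 = 973
ΣP(Q1 2014)Q(Q1 2014) = 14×37 + 2×283 = 518 + 566 = 1084
link = 973/1084 = 0.897601
Link Q2 2014→Q3 2014:
ΣP(Q3 2014)Q(Q2 2014) = 13×41 + 3×272 = 533 + 816 = 1349
ΣP(Q2 2014)Q(Q2 2014) = 11×41 + 2×272 = 451 + 544 = 995
link = 1349/995 = 1.355779
Chained index = 100 × 0.897601 × 1.355779 = 121.6949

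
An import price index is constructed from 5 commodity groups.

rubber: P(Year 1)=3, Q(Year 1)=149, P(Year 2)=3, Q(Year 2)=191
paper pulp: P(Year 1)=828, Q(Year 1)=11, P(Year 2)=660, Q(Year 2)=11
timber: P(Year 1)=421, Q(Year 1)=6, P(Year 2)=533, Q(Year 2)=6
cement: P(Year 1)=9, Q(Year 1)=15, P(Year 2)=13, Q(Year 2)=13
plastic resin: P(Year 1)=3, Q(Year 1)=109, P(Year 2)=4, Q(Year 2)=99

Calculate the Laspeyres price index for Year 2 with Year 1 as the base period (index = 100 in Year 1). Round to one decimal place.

92.0

Laspeyres price index uses base-period quantities as weights.
ΣP(Year 2)·Q(Year 1) = 3×149 + 660×11 + 533×6 + 13×15 + 4×109 = 447 + 7260 + 3198 + 195 + 436 = 11536
ΣP(Year 1)·Q(Year 1) = 3×149 + 828×11 + 421×6 + 9×15 + 3×109 = 447 + 9108 + 2526 + 135 + 327 = 12543
Index = 11536 / 12543 × 100 = 91.9716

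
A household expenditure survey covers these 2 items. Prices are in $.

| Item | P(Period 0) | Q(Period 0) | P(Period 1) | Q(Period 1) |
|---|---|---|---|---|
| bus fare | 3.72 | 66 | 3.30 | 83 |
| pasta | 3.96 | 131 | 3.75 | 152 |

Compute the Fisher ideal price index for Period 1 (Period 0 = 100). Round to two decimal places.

92.72

Laspeyres component (base-period weights):
ΣP(Period 1)Q(Period 0) = 3.30×66 + 3.75×131 = 217.8 + 491.25 = 709.05
ΣP(Period 0)Q(Period 0) = 3.72×66 + 3.96×131 = 245.52 + 518.76 = 764.28
L = 709.05 / 764.28 × 100 = 92.7736
Paasche component (current-period weights):
ΣP(Period 1)Q(Period 1) = 3.30×83 + 3.75×152 = 273.9 + 570 = 843.9
ΣP(Period 0)Q(Period 1) = 3.72×83 + 3.96×152 = 308.76 + 601.92 = 910.68
P = 843.9 / 910.68 × 100 = 92.6670
Fisher = √(L × P) = √(92.7736 × 92.6670) = 92.7203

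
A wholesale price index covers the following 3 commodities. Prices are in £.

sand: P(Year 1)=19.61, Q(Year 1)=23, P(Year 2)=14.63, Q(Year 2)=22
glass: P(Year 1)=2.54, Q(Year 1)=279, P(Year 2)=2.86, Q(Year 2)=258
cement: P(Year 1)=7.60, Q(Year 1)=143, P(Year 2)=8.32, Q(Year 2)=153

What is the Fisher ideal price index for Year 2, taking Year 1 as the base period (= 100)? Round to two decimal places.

103.58

Laspeyres component (base-period weights):
ΣP(Year 2)Q(Year 1) = 14.63×23 + 2.86×279 + 8.32×143 = 336.49 + 797.94 + 1189.76 = 2324.19
ΣP(Year 1)Q(Year 1) = 19.61×23 + 2.54×279 + 7.60×143 = 451.03 + 708.66 + 1086.8 = 2246.49
L = 2324.19 / 2246.49 × 100 = 103.4587
Paasche component (current-period weights):
ΣP(Year 2)Q(Year 2) = 14.63×22 + 2.86×258 + 8.32×153 = 321.86 + 737.88 + 1272.96 = 2332.7
ΣP(Year 1)Q(Year 2) = 19.61×22 + 2.54×258 + 7.60×153 = 431.42 + 655.32 + 1162.8 = 2249.54
P = 2332.7 / 2249.54 × 100 = 103.6968
Fisher = √(L × P) = √(103.4587 × 103.6968) = 103.5777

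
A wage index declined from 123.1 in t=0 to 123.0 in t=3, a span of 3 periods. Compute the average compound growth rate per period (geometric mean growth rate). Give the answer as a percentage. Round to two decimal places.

Growth factor = (123.0/123.1)^(1/3) = (0.999188)^(1/3) = 0.999729
Growth rate = 0.999729 − 1 = -0.000271 = -0.0271%

-0.03%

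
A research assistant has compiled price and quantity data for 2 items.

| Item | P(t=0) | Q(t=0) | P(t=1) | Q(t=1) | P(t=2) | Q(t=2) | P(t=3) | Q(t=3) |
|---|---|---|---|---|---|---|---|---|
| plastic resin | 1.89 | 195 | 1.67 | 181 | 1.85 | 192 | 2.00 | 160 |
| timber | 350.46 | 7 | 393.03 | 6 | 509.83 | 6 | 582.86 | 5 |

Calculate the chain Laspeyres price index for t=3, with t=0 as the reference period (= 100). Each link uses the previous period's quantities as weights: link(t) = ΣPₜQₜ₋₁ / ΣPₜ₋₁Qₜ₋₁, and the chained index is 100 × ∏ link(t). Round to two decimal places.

158.12

Link t=0→t=1:
ΣP(t=1)Q(t=0) = 1.67×195 + 393.03×7 = 325.65 + 2751.21 = 3076.86
ΣP(t=0)Q(t=0) = 1.89×195 + 350.46×7 = 368.55 + 2453.22 = 2821.77
link = 3076.86/2821.77 = 1.090401
Link t=1→t=2:
ΣP(t=2)Q(t=1) = 1.85×181 + 509.83×6 = 334.85 + 3058.98 = 3393.83
ΣP(t=1)Q(t=1) = 1.67×181 + 393.03×6 = 302.27 + 2358.18 = 2660.45
link = 3393.83/2660.45 = 1.275660
Link t=2→t=3:
ΣP(t=3)Q(t=2) = 2.00×192 + 582.86×6 = 384 + 3497.16 = 3881.16
ΣP(t=2)Q(t=2) = 1.85×192 + 509.83×6 = 355.2 + 3058.98 = 3414.18
link = 3881.16/3414.18 = 1.136777
Chained index = 100 × 1.090401 × 1.275660 × 1.136777 = 158.1234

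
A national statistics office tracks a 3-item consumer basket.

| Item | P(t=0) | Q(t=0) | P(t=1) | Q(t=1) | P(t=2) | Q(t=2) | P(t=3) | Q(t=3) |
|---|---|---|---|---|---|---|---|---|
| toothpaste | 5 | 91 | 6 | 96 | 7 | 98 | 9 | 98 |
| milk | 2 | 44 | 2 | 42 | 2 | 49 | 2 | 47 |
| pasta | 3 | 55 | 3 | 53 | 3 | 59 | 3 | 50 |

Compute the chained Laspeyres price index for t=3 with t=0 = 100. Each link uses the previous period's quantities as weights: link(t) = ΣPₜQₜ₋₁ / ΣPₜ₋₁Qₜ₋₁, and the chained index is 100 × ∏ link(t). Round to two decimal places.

Link t=0→t=1:
ΣP(t=1)Q(t=0) = 6×91 + 2×44 + 3×55 = 546 + 88 + 165 = 799
ΣP(t=0)Q(t=0) = 5×91 + 2×44 + 3×55 = 455 + 88 + 165 = 708
link = 799/708 = 1.128531
Link t=1→t=2:
ΣP(t=2)Q(t=1) = 7×96 + 2×42 + 3×53 = 672 + 84 + 159 = 915
ΣP(t=1)Q(t=1) = 6×96 + 2×42 + 3×53 = 576 + 84 + 159 = 819
link = 915/819 = 1.117216
Link t=2→t=3:
ΣP(t=3)Q(t=2) = 9×98 + 2×49 + 3×59 = 882 + 98 + 177 = 1157
ΣP(t=2)Q(t=2) = 7×98 + 2×49 + 3×59 = 686 + 98 + 177 = 961
link = 1157/961 = 1.203954
Chained index = 100 × 1.128531 × 1.117216 × 1.203954 = 151.7961

151.80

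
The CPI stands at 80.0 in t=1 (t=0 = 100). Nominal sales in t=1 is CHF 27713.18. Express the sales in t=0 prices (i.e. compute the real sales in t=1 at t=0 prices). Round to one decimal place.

Real = Nominal ÷ (Index/100) = 27713.18 ÷ (80.0/100)
     = 27713.18 ÷ 0.800 = 34641.4750

34641.5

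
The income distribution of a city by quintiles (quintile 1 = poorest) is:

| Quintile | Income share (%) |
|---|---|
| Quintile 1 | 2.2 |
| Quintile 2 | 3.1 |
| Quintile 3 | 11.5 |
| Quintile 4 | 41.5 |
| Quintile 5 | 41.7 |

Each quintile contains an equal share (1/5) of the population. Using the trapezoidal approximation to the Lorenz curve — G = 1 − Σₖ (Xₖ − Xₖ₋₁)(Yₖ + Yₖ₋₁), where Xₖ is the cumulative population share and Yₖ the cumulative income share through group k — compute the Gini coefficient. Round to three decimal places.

0.470

Cumulative income shares Yₖ: 0.0220, 0.0530, 0.1680, 0.5830, 1.0000
Σ (Xₖ−Xₖ₋₁)(Yₖ+Yₖ₋₁) = (1/5)(0.0220+0.0000) + (1/5)(0.0530+0.0220) + (1/5)(0.1680+0.0530) + (1/5)(0.5830+0.1680) + (1/5)(1.0000+0.5830)
  = 0.0044 + 0.0150 + 0.0442 + 0.1502 + 0.3166 = 0.5304
G = 1 − 0.5304 = 0.4696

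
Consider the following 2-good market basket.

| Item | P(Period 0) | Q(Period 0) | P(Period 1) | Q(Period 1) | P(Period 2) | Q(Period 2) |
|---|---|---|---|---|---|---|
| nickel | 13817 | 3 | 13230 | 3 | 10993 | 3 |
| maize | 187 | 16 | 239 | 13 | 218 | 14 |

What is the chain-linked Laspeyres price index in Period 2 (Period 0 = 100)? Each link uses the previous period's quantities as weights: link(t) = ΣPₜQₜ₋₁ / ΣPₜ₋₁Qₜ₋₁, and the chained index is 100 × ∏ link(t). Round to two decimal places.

81.93

Link Period 0→Period 1:
ΣP(Period 1)Q(Period 0) = 13230×3 + 239×16 = 39690 + 3824 = 43514
ΣP(Period 0)Q(Period 0) = 13817×3 + 187×16 = 41451 + 2992 = 44443
link = 43514/44443 = 0.979097
Link Period 1→Period 2:
ΣP(Period 2)Q(Period 1) = 10993×3 + 218×13 = 32979 + 2834 = 35813
ΣP(Period 1)Q(Period 1) = 13230×3 + 239×13 = 39690 + 3107 = 42797
link = 35813/42797 = 0.836811
Chained index = 100 × 0.979097 × 0.836811 = 81.9319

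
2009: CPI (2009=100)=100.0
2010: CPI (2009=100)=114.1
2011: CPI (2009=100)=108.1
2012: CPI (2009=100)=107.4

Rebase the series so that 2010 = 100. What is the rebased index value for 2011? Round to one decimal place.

Rebased(2011) = 108.1 / 114.1 × 100 = 94.7415

94.7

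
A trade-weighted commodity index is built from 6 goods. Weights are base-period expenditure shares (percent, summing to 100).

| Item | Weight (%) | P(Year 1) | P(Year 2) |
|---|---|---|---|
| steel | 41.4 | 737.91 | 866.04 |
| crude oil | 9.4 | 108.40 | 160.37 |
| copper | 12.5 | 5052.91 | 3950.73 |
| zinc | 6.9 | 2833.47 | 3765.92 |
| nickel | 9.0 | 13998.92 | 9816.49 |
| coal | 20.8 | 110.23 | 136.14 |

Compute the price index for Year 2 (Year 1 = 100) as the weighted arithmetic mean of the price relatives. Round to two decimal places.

113.44

steel: 41.4 × (866.04/737.91) = 41.4 × 1.173639 = 48.5887
crude oil: 9.4 × (160.37/108.40) = 9.4 × 1.479428 = 13.9066
copper: 12.5 × (3950.73/5052.91) = 12.5 × 0.781872 = 9.7734
zinc: 6.9 × (3765.92/2833.47) = 6.9 × 1.329084 = 9.1707
nickel: 9.0 × (9816.49/13998.92) = 9.0 × 0.701232 = 6.3111
coal: 20.8 × (136.14/110.23) = 20.8 × 1.235054 = 25.6891
Index = Σ wᵢ·(p₁ᵢ/p₀ᵢ) = 48.5887 + 13.9066 + 9.7734 + 9.1707 + 6.3111 + 25.6891 = 113.4396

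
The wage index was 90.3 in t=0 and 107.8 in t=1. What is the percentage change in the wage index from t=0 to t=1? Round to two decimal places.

Change = (107.8 − 90.3) / 90.3 × 100
       = 17.5 / 90.3 × 100 = 19.3798%

19.38%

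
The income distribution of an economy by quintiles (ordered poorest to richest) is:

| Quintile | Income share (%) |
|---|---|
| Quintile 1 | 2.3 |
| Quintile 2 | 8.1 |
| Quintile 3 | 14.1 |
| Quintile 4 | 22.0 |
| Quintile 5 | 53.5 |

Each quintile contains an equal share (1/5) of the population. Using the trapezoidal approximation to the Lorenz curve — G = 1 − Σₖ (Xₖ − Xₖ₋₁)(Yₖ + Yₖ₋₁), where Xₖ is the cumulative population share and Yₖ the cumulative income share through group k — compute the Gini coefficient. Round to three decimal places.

Cumulative income shares Yₖ: 0.0230, 0.1040, 0.2450, 0.4650, 1.0000
Σ (Xₖ−Xₖ₋₁)(Yₖ+Yₖ₋₁) = (1/5)(0.0230+0.0000) + (1/5)(0.1040+0.0230) + (1/5)(0.2450+0.1040) + (1/5)(0.4650+0.2450) + (1/5)(1.0000+0.4650)
  = 0.0046 + 0.0254 + 0.0698 + 0.1420 + 0.2930 = 0.5348
G = 1 − 0.5348 = 0.4652

0.465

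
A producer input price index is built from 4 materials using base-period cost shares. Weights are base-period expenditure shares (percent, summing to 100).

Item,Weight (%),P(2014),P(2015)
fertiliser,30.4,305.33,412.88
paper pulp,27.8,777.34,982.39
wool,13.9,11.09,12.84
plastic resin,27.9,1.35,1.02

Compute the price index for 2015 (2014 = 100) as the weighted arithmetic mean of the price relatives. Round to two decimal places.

113.41

fertiliser: 30.4 × (412.88/305.33) = 30.4 × 1.352242 = 41.1082
paper pulp: 27.8 × (982.39/777.34) = 27.8 × 1.263784 = 35.1332
wool: 13.9 × (12.84/11.09) = 13.9 × 1.157800 = 16.0934
plastic resin: 27.9 × (1.02/1.35) = 27.9 × 0.755556 = 21.0800
Index = Σ wᵢ·(p₁ᵢ/p₀ᵢ) = 41.1082 + 35.1332 + 16.0934 + 21.0800 = 113.4148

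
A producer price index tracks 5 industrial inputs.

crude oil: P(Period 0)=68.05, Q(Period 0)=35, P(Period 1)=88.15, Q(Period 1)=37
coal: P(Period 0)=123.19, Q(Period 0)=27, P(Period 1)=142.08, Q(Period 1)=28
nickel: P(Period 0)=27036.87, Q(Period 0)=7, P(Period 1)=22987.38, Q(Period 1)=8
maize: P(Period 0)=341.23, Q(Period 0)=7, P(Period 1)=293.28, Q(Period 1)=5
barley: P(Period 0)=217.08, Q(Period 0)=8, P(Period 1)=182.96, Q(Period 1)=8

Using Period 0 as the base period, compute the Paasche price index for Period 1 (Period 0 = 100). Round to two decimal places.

85.98

Paasche price index uses current-period quantities as weights.
ΣP(Period 1)·Q(Period 1) = 88.15×37 + 142.08×28 + 22987.38×8 + 293.28×5 + 182.96×8 = 3261.55 + 3978.24 + 183899.04 + 1466.4 + 1463.68 = 194068.91
ΣP(Period 0)·Q(Period 1) = 68.05×37 + 123.19×28 + 27036.87×8 + 341.23×5 + 217.08×8 = 2517.85 + 3449.32 + 216294.96 + 1706.15 + 1736.64 = 225704.92
Index = 194068.91 / 225704.92 × 100 = 85.9835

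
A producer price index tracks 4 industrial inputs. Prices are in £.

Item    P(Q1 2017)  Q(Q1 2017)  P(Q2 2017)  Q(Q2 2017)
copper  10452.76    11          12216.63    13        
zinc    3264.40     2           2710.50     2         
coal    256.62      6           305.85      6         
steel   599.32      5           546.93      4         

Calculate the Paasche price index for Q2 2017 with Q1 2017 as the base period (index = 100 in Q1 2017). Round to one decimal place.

Paasche price index uses current-period quantities as weights.
ΣP(Q2 2017)·Q(Q2 2017) = 12216.63×13 + 2710.50×2 + 305.85×6 + 546.93×4 = 158816.19 + 5421 + 1835.1 + 2187.72 = 168260.01
ΣP(Q1 2017)·Q(Q2 2017) = 10452.76×13 + 3264.40×2 + 256.62×6 + 599.32×4 = 135885.88 + 6528.8 + 1539.72 + 2397.28 = 146351.68
Index = 168260.01 / 146351.68 × 100 = 114.9696

115.0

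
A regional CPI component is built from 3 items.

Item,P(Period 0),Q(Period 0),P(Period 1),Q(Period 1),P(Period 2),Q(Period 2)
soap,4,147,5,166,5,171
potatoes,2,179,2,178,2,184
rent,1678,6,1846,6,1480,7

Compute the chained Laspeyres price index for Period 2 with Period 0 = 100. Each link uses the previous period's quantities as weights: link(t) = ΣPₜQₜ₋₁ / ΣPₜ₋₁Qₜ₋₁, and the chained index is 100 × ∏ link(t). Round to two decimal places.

90.70

Link Period 0→Period 1:
ΣP(Period 1)Q(Period 0) = 5×147 + 2×179 + 1846×6 = 735 + 358 + 11076 = 12169
ΣP(Period 0)Q(Period 0) = 4×147 + 2×179 + 1678×6 = 588 + 358 + 10068 = 11014
link = 12169/11014 = 1.104867
Link Period 1→Period 2:
ΣP(Period 2)Q(Period 1) = 5×166 + 2×178 + 1480×6 = 830 + 356 + 8880 = 10066
ΣP(Period 1)Q(Period 1) = 5×166 + 2×178 + 1846×6 = 830 + 356 + 11076 = 12262
link = 10066/12262 = 0.820910
Chained index = 100 × 1.104867 × 0.820910 = 90.6996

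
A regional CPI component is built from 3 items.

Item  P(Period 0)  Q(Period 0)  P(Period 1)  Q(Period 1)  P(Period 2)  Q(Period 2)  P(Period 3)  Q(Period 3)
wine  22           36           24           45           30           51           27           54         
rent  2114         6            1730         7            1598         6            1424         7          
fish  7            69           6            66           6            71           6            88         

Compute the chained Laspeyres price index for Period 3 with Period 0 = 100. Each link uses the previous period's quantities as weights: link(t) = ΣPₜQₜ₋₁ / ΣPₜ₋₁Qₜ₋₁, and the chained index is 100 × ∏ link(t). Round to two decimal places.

Link Period 0→Period 1:
ΣP(Period 1)Q(Period 0) = 24×36 + 1730×6 + 6×69 = 864 + 10380 + 414 = 11658
ΣP(Period 0)Q(Period 0) = 22×36 + 2114×6 + 7×69 = 792 + 12684 + 483 = 13959
link = 11658/13959 = 0.835160
Link Period 1→Period 2:
ΣP(Period 2)Q(Period 1) = 30×45 + 1598×7 + 6×66 = 1350 + 11186 + 396 = 12932
ΣP(Period 1)Q(Period 1) = 24×45 + 1730×7 + 6×66 = 1080 + 12110 + 396 = 13586
link = 12932/13586 = 0.951862
Link Period 2→Period 3:
ΣP(Period 3)Q(Period 2) = 27×51 + 1424×6 + 6×71 = 1377 + 8544 + 426 = 10347
ΣP(Period 2)Q(Period 2) = 30×51 + 1598×6 + 6×71 = 1530 + 9588 + 426 = 11544
link = 10347/11544 = 0.896310
Chained index = 100 × 0.835160 × 0.951862 × 0.896310 = 71.2528

71.25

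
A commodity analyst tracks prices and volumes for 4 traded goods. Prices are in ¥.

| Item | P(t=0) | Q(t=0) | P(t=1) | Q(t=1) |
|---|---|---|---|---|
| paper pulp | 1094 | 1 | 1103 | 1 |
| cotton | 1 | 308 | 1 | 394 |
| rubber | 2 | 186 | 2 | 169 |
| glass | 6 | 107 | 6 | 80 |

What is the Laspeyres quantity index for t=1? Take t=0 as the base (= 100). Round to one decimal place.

95.4

Laspeyres quantity index uses base-period prices as weights.
ΣP(t=0)·Q(t=1) = 1094×1 + 1×394 + 2×169 + 6×80 = 1094 + 394 + 338 + 480 = 2306
ΣP(t=0)·Q(t=0) = 1094×1 + 1×308 + 2×186 + 6×107 = 1094 + 308 + 372 + 642 = 2416
Index = 2306 / 2416 × 100 = 95.4470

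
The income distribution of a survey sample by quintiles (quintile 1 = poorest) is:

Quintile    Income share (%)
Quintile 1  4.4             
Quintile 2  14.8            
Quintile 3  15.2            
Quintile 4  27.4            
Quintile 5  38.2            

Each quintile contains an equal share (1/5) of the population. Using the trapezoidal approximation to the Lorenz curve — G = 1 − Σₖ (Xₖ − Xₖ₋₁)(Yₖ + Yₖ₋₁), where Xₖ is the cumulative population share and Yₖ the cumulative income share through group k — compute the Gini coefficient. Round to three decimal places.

0.321

Cumulative income shares Yₖ: 0.0440, 0.1920, 0.3440, 0.6180, 1.0000
Σ (Xₖ−Xₖ₋₁)(Yₖ+Yₖ₋₁) = (1/5)(0.0440+0.0000) + (1/5)(0.1920+0.0440) + (1/5)(0.3440+0.1920) + (1/5)(0.6180+0.3440) + (1/5)(1.0000+0.6180)
  = 0.0088 + 0.0472 + 0.1072 + 0.1924 + 0.3236 = 0.6792
G = 1 − 0.6792 = 0.3208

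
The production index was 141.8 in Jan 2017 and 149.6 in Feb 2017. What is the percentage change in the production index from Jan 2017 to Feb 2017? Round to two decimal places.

5.50%

Change = (149.6 − 141.8) / 141.8 × 100
       = 7.8 / 141.8 × 100 = 5.5007%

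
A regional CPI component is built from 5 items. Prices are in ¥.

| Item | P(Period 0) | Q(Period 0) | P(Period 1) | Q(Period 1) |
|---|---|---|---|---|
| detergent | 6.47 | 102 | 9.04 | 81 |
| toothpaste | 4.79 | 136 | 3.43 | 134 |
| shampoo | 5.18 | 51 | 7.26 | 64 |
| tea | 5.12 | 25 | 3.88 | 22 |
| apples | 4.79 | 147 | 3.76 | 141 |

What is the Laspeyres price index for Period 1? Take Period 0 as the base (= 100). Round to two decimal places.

Laspeyres price index uses base-period quantities as weights.
ΣP(Period 1)·Q(Period 0) = 9.04×102 + 3.43×136 + 7.26×51 + 3.88×25 + 3.76×147 = 922.08 + 466.48 + 370.26 + 97 + 552.72 = 2408.54
ΣP(Period 0)·Q(Period 0) = 6.47×102 + 4.79×136 + 5.18×51 + 5.12×25 + 4.79×147 = 659.94 + 651.44 + 264.18 + 128 + 704.13 = 2407.69
Index = 2408.54 / 2407.69 × 100 = 100.0353

100.04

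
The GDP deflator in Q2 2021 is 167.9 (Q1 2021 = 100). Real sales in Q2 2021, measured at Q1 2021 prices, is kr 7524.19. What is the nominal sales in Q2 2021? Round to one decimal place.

Nominal = Real × (Index/100) = 7524.19 × (167.9/100)
        = 7524.19 × 1.679 = 12633.1150

12633.1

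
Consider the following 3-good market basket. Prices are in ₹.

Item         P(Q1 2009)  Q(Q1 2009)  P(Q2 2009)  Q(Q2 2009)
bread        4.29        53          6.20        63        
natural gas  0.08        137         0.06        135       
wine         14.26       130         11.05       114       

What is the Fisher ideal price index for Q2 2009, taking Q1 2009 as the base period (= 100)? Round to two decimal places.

Laspeyres component (base-period weights):
ΣP(Q2 2009)Q(Q1 2009) = 6.20×53 + 0.06×137 + 11.05×130 = 328.6 + 8.22 + 1436.5 = 1773.32
ΣP(Q1 2009)Q(Q1 2009) = 4.29×53 + 0.08×137 + 14.26×130 = 227.37 + 10.96 + 1853.8 = 2092.13
L = 1773.32 / 2092.13 × 100 = 84.7615
Paasche component (current-period weights):
ΣP(Q2 2009)Q(Q2 2009) = 6.20×63 + 0.06×135 + 11.05×114 = 390.6 + 8.1 + 1259.7 = 1658.4
ΣP(Q1 2009)Q(Q2 2009) = 4.29×63 + 0.08×135 + 14.26×114 = 270.27 + 10.8 + 1625.64 = 1906.71
P = 1658.4 / 1906.71 × 100 = 86.9770
Fisher = √(L × P) = √(84.7615 × 86.9770) = 85.8621

85.86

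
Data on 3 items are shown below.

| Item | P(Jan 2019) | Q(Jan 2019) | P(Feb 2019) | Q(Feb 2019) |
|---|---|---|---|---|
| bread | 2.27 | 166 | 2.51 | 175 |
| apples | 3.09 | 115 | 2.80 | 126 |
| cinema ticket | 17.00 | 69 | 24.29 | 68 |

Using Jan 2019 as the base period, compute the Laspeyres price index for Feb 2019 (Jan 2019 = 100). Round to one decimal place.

Laspeyres price index uses base-period quantities as weights.
ΣP(Feb 2019)·Q(Jan 2019) = 2.51×166 + 2.80×115 + 24.29×69 = 416.66 + 322 + 1676.01 = 2414.67
ΣP(Jan 2019)·Q(Jan 2019) = 2.27×166 + 3.09×115 + 17.00×69 = 376.82 + 355.35 + 1173 = 1905.17
Index = 2414.67 / 1905.17 × 100 = 126.7430

126.7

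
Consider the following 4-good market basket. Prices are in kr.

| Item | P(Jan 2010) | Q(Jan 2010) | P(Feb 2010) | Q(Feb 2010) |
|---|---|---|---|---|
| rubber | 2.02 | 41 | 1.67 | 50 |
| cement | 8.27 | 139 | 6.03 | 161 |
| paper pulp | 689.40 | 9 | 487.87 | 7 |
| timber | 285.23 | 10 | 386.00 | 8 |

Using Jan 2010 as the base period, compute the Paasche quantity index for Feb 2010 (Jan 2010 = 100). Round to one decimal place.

Paasche quantity index uses current-period prices as weights.
ΣP(Feb 2010)·Q(Feb 2010) = 1.67×50 + 6.03×161 + 487.87×7 + 386.00×8 = 83.5 + 970.83 + 3415.09 + 3088 = 7557.42
ΣP(Feb 2010)·Q(Jan 2010) = 1.67×41 + 6.03×139 + 487.87×9 + 386.00×10 = 68.47 + 838.17 + 4390.83 + 3860 = 9157.47
Index = 7557.42 / 9157.47 × 100 = 82.5274

82.5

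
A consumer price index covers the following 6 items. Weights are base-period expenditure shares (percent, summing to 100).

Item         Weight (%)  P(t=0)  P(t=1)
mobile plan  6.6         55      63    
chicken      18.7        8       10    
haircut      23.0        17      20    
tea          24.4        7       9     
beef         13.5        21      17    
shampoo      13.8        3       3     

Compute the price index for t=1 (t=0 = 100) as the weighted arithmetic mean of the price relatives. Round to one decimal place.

mobile plan: 6.6 × (63/55) = 6.6 × 1.145455 = 7.5600
chicken: 18.7 × (10/8) = 18.7 × 1.250000 = 23.3750
haircut: 23.0 × (20/17) = 23.0 × 1.176471 = 27.0588
tea: 24.4 × (9/7) = 24.4 × 1.285714 = 31.3714
beef: 13.5 × (17/21) = 13.5 × 0.809524 = 10.9286
shampoo: 13.8 × (3/3) = 13.8 × 1.000000 = 13.8000
Index = Σ wᵢ·(p₁ᵢ/p₀ᵢ) = 7.5600 + 23.3750 + 27.0588 + 31.3714 + 10.9286 + 13.8000 = 114.0938

114.1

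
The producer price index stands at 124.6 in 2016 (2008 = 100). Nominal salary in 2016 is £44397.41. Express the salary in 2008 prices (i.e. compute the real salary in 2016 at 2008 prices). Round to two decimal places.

35631.95

Real = Nominal ÷ (Index/100) = 44397.41 ÷ (124.6/100)
     = 44397.41 ÷ 1.246 = 35631.9502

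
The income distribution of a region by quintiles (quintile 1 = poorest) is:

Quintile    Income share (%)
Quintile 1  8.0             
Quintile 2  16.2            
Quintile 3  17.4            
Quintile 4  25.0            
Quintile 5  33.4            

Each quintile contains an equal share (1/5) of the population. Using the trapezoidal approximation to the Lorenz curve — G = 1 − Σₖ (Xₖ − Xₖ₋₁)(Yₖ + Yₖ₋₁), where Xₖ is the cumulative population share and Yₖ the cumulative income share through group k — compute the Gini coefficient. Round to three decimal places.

Cumulative income shares Yₖ: 0.0800, 0.2420, 0.4160, 0.6660, 1.0000
Σ (Xₖ−Xₖ₋₁)(Yₖ+Yₖ₋₁) = (1/5)(0.0800+0.0000) + (1/5)(0.2420+0.0800) + (1/5)(0.4160+0.2420) + (1/5)(0.6660+0.4160) + (1/5)(1.0000+0.6660)
  = 0.0160 + 0.0644 + 0.1316 + 0.2164 + 0.3332 = 0.7616
G = 1 − 0.7616 = 0.2384

0.238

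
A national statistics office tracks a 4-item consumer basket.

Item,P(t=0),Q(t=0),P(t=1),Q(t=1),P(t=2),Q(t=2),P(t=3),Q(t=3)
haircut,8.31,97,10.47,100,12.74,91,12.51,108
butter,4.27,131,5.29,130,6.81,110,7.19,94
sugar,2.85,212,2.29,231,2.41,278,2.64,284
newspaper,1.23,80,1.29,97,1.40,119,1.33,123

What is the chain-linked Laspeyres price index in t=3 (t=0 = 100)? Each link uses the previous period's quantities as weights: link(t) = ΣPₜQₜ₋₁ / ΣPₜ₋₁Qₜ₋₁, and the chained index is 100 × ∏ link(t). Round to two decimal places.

136.31

Link t=0→t=1:
ΣP(t=1)Q(t=0) = 10.47×97 + 5.29×131 + 2.29×212 + 1.29×80 = 1015.59 + 692.99 + 485.48 + 103.2 = 2297.26
ΣP(t=0)Q(t=0) = 8.31×97 + 4.27×131 + 2.85×212 + 1.23×80 = 806.07 + 559.37 + 604.2 + 98.4 = 2068.04
link = 2297.26/2068.04 = 1.110839
Link t=1→t=2:
ΣP(t=2)Q(t=1) = 12.74×100 + 6.81×130 + 2.41×231 + 1.40×97 = 1274 + 885.3 + 556.71 + 135.8 = 2851.81
ΣP(t=1)Q(t=1) = 10.47×100 + 5.29×130 + 2.29×231 + 1.29×97 = 1047 + 687.7 + 528.99 + 125.13 = 2388.82
link = 2851.81/2388.82 = 1.193815
Link t=2→t=3:
ΣP(t=3)Q(t=2) = 12.51×91 + 7.19×110 + 2.64×278 + 1.33×119 = 1138.41 + 790.9 + 733.92 + 158.27 = 2821.5
ΣP(t=2)Q(t=2) = 12.74×91 + 6.81×110 + 2.41×278 + 1.40×119 = 1159.34 + 749.1 + 669.98 + 166.6 = 2745.02
link = 2821.5/2745.02 = 1.027861
Chained index = 100 × 1.110839 × 1.193815 × 1.027861 = 136.3085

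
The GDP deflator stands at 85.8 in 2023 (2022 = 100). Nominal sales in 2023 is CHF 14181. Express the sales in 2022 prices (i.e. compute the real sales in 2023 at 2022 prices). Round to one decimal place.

16528.0

Real = Nominal ÷ (Index/100) = 14181 ÷ (85.8/100)
     = 14181 ÷ 0.858 = 16527.9720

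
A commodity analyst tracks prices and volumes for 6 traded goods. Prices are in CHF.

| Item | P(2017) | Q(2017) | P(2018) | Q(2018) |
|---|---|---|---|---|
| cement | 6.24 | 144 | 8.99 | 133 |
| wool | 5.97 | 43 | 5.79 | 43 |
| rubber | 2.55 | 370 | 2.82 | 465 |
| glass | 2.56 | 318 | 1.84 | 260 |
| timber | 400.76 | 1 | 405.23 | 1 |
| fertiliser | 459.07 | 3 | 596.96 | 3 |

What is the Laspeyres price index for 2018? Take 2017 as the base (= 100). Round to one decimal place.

114.4

Laspeyres price index uses base-period quantities as weights.
ΣP(2018)·Q(2017) = 8.99×144 + 5.79×43 + 2.82×370 + 1.84×318 + 405.23×1 + 596.96×3 = 1294.56 + 248.97 + 1043.4 + 585.12 + 405.23 + 1790.88 = 5368.16
ΣP(2017)·Q(2017) = 6.24×144 + 5.97×43 + 2.55×370 + 2.56×318 + 400.76×1 + 459.07×3 = 898.56 + 256.71 + 943.5 + 814.08 + 400.76 + 1377.21 = 4690.82
Index = 5368.16 / 4690.82 × 100 = 114.4397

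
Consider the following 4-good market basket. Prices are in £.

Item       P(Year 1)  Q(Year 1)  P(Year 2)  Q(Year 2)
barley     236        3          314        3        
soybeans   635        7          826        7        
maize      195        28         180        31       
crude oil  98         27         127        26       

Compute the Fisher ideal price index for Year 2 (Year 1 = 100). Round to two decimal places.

Laspeyres component (base-period weights):
ΣP(Year 2)Q(Year 1) = 314×3 + 826×7 + 180×28 + 127×27 = 942 + 5782 + 5040 + 3429 = 15193
ΣP(Year 1)Q(Year 1) = 236×3 + 635×7 + 195×28 + 98×27 = 708 + 4445 + 5460 + 2646 = 13259
L = 15193 / 13259 × 100 = 114.5863
Paasche component (current-period weights):
ΣP(Year 2)Q(Year 2) = 314×3 + 826×7 + 180×31 + 127×26 = 942 + 5782 + 5580 + 3302 = 15606
ΣP(Year 1)Q(Year 2) = 236×3 + 635×7 + 195×31 + 98×26 = 708 + 4445 + 6045 + 2548 = 13746
P = 15606 / 13746 × 100 = 113.5312
Fisher = √(L × P) = √(114.5863 × 113.5312) = 114.0575

114.06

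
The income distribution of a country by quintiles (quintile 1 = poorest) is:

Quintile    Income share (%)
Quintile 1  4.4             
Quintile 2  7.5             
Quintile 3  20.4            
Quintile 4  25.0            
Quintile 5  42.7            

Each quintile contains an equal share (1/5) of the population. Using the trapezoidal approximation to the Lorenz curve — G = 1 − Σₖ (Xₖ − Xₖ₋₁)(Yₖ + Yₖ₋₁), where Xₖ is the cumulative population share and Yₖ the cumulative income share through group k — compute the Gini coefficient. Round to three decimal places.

Cumulative income shares Yₖ: 0.0440, 0.1190, 0.3230, 0.5730, 1.0000
Σ (Xₖ−Xₖ₋₁)(Yₖ+Yₖ₋₁) = (1/5)(0.0440+0.0000) + (1/5)(0.1190+0.0440) + (1/5)(0.3230+0.1190) + (1/5)(0.5730+0.3230) + (1/5)(1.0000+0.5730)
  = 0.0088 + 0.0326 + 0.0884 + 0.1792 + 0.3146 = 0.6236
G = 1 − 0.6236 = 0.3764

0.376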